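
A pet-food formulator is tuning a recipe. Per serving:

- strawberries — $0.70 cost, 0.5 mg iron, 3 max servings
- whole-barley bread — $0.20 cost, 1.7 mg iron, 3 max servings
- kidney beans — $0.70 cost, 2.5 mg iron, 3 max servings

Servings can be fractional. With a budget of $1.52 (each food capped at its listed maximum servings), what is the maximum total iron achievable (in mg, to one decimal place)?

8.4 mg

Iron per dollar: whole-barley bread 8.5, kidney beans 3.571, strawberries 0.7143.
Take 3 servings of whole-barley bread: spends $0.60, +5.1 mg iron (running total 5.1 mg).
Take 1.314 servings of kidney beans: spends $0.92, +3.3 mg iron (running total 8.4 mg).
Greedy by best ratio exhausts the cost allowance optimally: 8.4 mg.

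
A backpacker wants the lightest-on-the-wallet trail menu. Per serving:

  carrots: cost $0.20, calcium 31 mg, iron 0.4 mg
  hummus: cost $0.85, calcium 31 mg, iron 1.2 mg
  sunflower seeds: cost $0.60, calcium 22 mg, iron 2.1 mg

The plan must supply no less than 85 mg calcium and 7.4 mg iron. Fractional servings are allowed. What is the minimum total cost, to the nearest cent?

carrots only: max(85/31, 7.4/0.4) = 18.5 servings → $3.70.
hummus only: max(85/31, 7.4/1.2) = 6.167 servings → $5.24.
sunflower seeds only: max(85/22, 7.4/2.1) = 3.864 servings → $2.32.
carrots + hummus: intersection lies outside the first quadrant.
carrots + sunflower seeds with both tight: 0.2789 servings and 3.471 servings → $2.14.
hummus + sunflower seeds with both tight: 0.4057 servings and 3.292 servings → $2.32.
The minimum over all feasible corners is $2.14.

$2.14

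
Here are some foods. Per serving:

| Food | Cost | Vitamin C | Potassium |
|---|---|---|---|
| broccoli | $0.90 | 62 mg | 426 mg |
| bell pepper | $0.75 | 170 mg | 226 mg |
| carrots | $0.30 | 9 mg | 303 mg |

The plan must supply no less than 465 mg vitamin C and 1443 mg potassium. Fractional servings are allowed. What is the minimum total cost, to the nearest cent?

$2.79

broccoli only: max(465/62, 1443/426) = 7.5 servings → $6.75.
bell pepper only: max(465/170, 1443/226) = 6.385 servings → $4.79.
carrots only: max(465/9, 1443/303) = 51.67 servings → $15.50.
broccoli + bell pepper with both tight: 2.401 servings and 1.86 servings → $3.56.
broccoli + carrots: intersection lies outside the first quadrant.
bell pepper + carrots with both tight: 2.585 servings and 2.834 servings → $2.79.
So the least-cost plan costs $2.79.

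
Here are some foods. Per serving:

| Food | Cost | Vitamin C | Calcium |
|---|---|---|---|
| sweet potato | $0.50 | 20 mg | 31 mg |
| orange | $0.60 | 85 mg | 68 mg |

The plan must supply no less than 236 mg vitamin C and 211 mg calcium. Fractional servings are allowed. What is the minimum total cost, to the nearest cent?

A basic optimal solution has at most two foods positive. Try each food alone and each pair with both targets met exactly.
sweet potato only: max(236/20, 211/31) = 11.8 servings → $5.90.
orange only: max(236/85, 211/68) = 3.103 servings → $1.86.
sweet potato + orange with both tight: 1.48 servings and 2.428 servings → $2.20.
So the least-cost plan costs $1.86.

$1.86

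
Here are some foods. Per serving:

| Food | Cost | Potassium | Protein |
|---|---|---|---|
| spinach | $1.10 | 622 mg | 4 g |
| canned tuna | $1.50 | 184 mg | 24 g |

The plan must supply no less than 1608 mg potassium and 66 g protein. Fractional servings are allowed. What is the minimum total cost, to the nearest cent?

For a min-cost LP with two ≥-constraints, a basic feasible solution has at most two positive variables.
spinach only: max(1608/622, 66/4) = 16.5 servings → $18.15.
canned tuna only: max(1608/184, 66/24) = 8.739 servings → $13.11.
spinach + canned tuna with both tight: 1.864 servings and 2.439 servings → $5.71.
The minimum over all feasible corners is $5.71.

$5.71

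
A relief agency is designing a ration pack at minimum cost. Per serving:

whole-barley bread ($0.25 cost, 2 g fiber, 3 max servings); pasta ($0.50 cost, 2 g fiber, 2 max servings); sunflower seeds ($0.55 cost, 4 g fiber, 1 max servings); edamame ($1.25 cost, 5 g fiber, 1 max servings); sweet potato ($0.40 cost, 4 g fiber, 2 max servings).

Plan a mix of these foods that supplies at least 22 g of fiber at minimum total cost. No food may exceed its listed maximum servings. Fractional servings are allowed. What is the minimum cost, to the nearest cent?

$3.10

Cost per g of fiber: sweet potato $0.1000, whole-barley bread $0.1250, sunflower seeds $0.1375, pasta $0.2500, edamame $0.2500.
Take 2 servings of sweet potato: +8.0 g fiber for $0.80 (total $0.80, still need 14.0 g).
Take 3 servings of whole-barley bread: +6.0 g fiber for $0.75 (total $1.55, still need 8.0 g).
Take 1 serving of sunflower seeds: +4.0 g fiber for $0.55 (total $2.10, still need 4.0 g).
Take 2 servings of pasta: +4.0 g fiber for $1.00 (total $3.10, still need 0.0 g).
Filling from the cheapest source first is optimal under one linear minimum: $3.10.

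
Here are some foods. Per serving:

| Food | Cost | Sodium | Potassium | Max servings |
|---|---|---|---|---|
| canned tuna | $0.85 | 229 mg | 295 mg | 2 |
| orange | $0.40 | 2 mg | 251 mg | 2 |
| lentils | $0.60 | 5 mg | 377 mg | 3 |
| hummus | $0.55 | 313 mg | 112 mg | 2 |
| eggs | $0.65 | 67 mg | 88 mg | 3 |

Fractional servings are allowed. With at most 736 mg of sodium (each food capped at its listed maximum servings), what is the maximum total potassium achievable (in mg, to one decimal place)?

2507.8 mg

Potassium per mg sodium: orange 125.5, lentils 75.4, eggs 1.313, canned tuna 1.288, hummus 0.3578.
Take 2 servings of orange: uses 4 mg sodium, +502.0 mg potassium (running total 502.0 mg).
Take 3 servings of lentils: uses 15 mg sodium, +1131.0 mg potassium (running total 1633.0 mg).
Take 3 servings of eggs: uses 201 mg sodium, +264.0 mg potassium (running total 1897.0 mg).
Take 2 servings of canned tuna: uses 458 mg sodium, +590.0 mg potassium (running total 2487.0 mg).
Take 0.1853 servings of hummus: uses 58 mg sodium, +20.8 mg potassium (running total 2507.8 mg).
Greedy by best ratio exhausts the sodium allowance optimally: 2507.8 mg.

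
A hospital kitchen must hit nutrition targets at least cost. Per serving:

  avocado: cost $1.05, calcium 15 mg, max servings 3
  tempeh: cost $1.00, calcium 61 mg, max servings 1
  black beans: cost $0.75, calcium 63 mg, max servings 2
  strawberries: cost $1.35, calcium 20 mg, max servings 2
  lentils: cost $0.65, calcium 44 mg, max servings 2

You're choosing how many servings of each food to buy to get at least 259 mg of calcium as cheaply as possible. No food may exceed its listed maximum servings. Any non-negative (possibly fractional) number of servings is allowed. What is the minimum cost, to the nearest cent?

$3.54

Cost per mg of calcium: black beans $0.0119, lentils $0.0148, tempeh $0.0164, strawberries $0.0675, avocado $0.0700.
Take 2 servings of black beans: +126.0 mg calcium for $1.50 (total $1.50, still need 133.0 mg).
Take 2 servings of lentils: +88.0 mg calcium for $1.30 (total $2.80, still need 45.0 mg).
Take 0.7377 servings of tempeh: +45.0 mg calcium for $0.74 (total $3.54, still need 0.0 mg).
Greedy by cheapest-per-mg is optimal for a single linear constraint, so the minimum cost is $3.54.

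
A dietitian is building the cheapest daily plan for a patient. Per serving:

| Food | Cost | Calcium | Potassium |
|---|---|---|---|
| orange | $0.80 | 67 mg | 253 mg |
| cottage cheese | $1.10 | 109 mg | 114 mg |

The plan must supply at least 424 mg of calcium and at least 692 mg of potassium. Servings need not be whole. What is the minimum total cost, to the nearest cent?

Compare the cost at each extreme point of the feasible region.
orange only: max(424/67, 692/253) = 6.328 servings → $5.06.
cottage cheese only: max(424/109, 692/114) = 6.07 servings → $6.68.
orange + cottage cheese with both tight: 1.359 servings and 3.055 servings → $4.45.
The minimum over all feasible corners is $4.45.

$4.45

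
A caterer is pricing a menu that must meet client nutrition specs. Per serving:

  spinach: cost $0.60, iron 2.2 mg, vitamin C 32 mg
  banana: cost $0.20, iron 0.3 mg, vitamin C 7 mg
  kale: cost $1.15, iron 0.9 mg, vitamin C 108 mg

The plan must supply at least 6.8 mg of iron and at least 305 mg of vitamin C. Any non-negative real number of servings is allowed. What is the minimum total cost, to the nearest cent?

$3.82

A basic optimal solution has at most two foods positive. Try each food alone and each pair with both targets met exactly.
spinach only: max(6.8/2.2, 305/32) = 9.531 servings → $5.72.
banana only: max(6.8/0.3, 305/7) = 43.57 servings → $8.71.
kale only: max(6.8/0.9, 305/108) = 7.556 servings → $8.69.
spinach + banana: the both-tight solution has a negative serving — not a feasible corner.
spinach + kale with both tight: 2.203 servings and 2.171 servings → $3.82.
banana + kale with both tight: 17.62 servings and 1.682 servings → $5.46.
Cheapest feasible corner: $3.82.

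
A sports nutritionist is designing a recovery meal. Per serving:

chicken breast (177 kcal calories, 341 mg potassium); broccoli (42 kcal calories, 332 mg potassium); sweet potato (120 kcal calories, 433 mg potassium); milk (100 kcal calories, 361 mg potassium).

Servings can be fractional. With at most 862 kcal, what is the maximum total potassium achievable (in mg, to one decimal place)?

Potassium per kcal: broccoli 7.905, milk 3.61, sweet potato 3.608, chicken breast 1.927.
With no serving limits, spend the whole calories allowance on broccoli: 862 kcal / 42 kcal × 332 mg = 6813.9 mg.

6813.9 mg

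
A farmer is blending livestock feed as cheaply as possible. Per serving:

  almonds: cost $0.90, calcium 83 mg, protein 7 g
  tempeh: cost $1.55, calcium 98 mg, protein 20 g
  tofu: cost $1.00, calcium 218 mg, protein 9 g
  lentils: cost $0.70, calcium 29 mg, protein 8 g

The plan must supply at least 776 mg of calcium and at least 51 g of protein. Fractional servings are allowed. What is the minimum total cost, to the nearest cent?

$4.87

Minimising a linear cost over {calcium ≥ 776, protein ≥ 51, servings ≥ 0} — the optimum is at a vertex, using one or two foods.
almonds only: max(776/83, 51/7) = 9.349 servings → $8.41.
tempeh only: max(776/98, 51/20) = 7.918 servings → $12.27.
tofu only: max(776/218, 51/9) = 5.667 servings → $5.67.
lentils only: max(776/29, 51/8) = 26.76 servings → $18.73.
almonds + tempeh with both targets exact would need a negative amount; discard.
almonds + tofu with both tight: 5.307 servings and 1.539 servings → $6.32.
almonds + lentils: intersection lies outside the first quadrant.
tempeh + tofu with both tight: 1.189 servings and 3.025 servings → $4.87.
tempeh + lentils with both targets exact would need a negative amount; discard.
tofu + lentils with both tight: 3.189 servings and 2.788 servings → $5.14.
Cheapest feasible corner: $4.87.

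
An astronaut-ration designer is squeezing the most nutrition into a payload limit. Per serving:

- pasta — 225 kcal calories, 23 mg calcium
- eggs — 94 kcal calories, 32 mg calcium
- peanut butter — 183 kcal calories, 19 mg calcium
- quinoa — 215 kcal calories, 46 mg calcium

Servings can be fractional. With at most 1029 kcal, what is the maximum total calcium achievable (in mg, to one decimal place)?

350.3 mg

Calcium per kcal: eggs 0.3404, quinoa 0.214, peanut butter 0.1038, pasta 0.1022.
With no serving limits, spend the whole calories allowance on eggs: 1029 kcal / 94 kcal × 32 mg = 350.3 mg.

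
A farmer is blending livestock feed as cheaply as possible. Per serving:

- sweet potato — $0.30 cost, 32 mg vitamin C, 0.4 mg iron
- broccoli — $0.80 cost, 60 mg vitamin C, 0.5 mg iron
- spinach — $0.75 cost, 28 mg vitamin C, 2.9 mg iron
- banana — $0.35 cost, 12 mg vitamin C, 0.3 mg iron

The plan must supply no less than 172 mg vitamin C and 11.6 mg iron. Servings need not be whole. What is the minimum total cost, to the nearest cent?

Two binding constraints pin down two serving amounts, so the optimal mix uses at most two foods. The candidates are each food alone (scaled to the tighter of vitamin C/iron) and each pair with both constraints tight.
sweet potato only: max(172/32, 11.6/0.4) = 29 servings → $8.70.
broccoli only: max(172/60, 11.6/0.5) = 23.2 servings → $18.56.
spinach only: max(172/28, 11.6/2.9) = 6.143 servings → $4.61.
banana only: max(172/12, 11.6/0.3) = 38.67 servings → $13.53.
sweet potato + broccoli: the both-tight solution has a negative serving — not a feasible corner.
sweet potato + spinach with both tight: 2.132 servings and 3.706 servings → $3.42.
sweet potato + banana: intersection lies outside the first quadrant.
broccoli + spinach with both tight: 1.087 servings and 3.812 servings → $3.73.
broccoli + banana: intersection lies outside the first quadrant.
spinach + banana with both tight: 3.318 servings and 6.591 servings → $4.80.
So the least-cost plan costs $3.42.

$3.42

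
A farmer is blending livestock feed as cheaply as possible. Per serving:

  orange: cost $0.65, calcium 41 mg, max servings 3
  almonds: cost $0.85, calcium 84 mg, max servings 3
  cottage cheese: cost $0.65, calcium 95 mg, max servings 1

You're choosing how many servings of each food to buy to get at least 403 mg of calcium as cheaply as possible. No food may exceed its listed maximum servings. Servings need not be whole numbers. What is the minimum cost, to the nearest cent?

Cost per mg of calcium: cottage cheese $0.0068, almonds $0.0101, orange $0.0159.
Take 1 serving of cottage cheese: +95.0 mg calcium for $0.65 (total $0.65, still need 308.0 mg).
Take 3 servings of almonds: +252.0 mg calcium for $2.55 (total $3.20, still need 56.0 mg).
Take 1.366 servings of orange: +56.0 mg calcium for $0.89 (total $4.09, still need 0.0 mg).
Greedy by cheapest-per-mg is optimal for a single linear constraint, so the minimum cost is $4.09.

$4.09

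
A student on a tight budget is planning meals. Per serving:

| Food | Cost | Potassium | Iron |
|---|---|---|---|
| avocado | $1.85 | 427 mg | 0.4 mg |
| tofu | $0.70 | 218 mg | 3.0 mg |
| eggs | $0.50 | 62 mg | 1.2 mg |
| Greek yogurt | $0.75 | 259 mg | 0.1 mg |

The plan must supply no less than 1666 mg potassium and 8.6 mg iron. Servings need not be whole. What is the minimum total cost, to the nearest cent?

$5.01

Compare the cost at each extreme point of the feasible region.
avocado only: max(1666/427, 8.6/0.4) = 21.5 servings → $39.77.
tofu only: max(1666/218, 8.6/3.0) = 7.642 servings → $5.35.
eggs only: max(1666/62, 8.6/1.2) = 26.87 servings → $13.44.
Greek yogurt only: max(1666/259, 8.6/0.1) = 86 servings → $64.50.
avocado + tofu with both tight: 2.616 servings and 2.518 servings → $6.60.
avocado + eggs with both tight: 3.007 servings and 6.164 servings → $8.64.
avocado + Greek yogurt with both targets exact would need a negative amount; discard.
tofu + eggs: intersection lies outside the first quadrant.
tofu + Greek yogurt with both tight: 2.729 servings and 4.136 servings → $5.01.
eggs + Greek yogurt with both tight: 6.766 servings and 4.813 servings → $6.99.
Cheapest feasible corner: $5.01.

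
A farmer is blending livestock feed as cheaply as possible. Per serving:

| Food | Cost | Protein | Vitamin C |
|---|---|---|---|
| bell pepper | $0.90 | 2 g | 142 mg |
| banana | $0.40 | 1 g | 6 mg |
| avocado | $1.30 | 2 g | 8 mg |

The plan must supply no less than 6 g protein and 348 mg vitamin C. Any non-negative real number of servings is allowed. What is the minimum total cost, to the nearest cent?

$2.64

For a min-cost LP with two ≥-constraints, a basic feasible solution has at most two positive variables.
bell pepper only: max(6/2, 348/142) = 3 servings → $2.70.
banana only: max(6/1, 348/6) = 58 servings → $23.20.
avocado only: max(6/2, 348/8) = 43.5 servings → $56.55.
bell pepper + banana with both tight: 2.4 servings and 1.2 servings → $2.64.
bell pepper + avocado with both tight: 2.418 servings and 0.5821 servings → $2.93.
banana + avocado: intersection lies outside the first quadrant.
So the least-cost plan costs $2.64.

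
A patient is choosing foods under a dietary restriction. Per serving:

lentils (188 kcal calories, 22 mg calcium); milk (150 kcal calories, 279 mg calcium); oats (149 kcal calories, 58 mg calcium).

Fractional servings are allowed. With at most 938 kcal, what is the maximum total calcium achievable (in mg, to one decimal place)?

1744.7 mg

Calcium per kcal: milk 1.86, oats 0.3893, lentils 0.117.
With no serving limits, spend the whole calories allowance on milk: 938 kcal / 150 kcal × 279 mg = 1744.7 mg.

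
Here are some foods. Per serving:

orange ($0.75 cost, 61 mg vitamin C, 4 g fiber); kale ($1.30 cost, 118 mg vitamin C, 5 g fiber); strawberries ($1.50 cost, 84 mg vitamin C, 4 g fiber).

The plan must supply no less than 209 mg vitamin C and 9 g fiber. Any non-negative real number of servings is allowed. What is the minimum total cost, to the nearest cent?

Check every corner: each single food scaled to meet both minima, and each pair solved so both constraints bind.
orange only: max(209/61, 9/4) = 3.426 servings → $2.57.
kale only: max(209/118, 9/5) = 1.8 servings → $2.34.
strawberries only: max(209/84, 9/4) = 2.488 servings → $3.73.
orange + kale with both tight: 0.1018 servings and 1.719 servings → $2.31.
orange + strawberries: intersection lies outside the first quadrant.
kale + strawberries with both tight: 1.538 servings and 0.3269 servings → $2.49.
So the least-cost plan costs $2.31.

$2.31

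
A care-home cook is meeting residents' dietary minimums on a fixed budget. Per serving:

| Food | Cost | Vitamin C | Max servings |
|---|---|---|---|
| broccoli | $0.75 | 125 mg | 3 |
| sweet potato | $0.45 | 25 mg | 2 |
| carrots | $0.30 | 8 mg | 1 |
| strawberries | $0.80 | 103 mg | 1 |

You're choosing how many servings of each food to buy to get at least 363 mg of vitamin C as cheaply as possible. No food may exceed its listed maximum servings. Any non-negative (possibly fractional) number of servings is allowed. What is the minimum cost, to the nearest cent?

$2.18

Cost per mg of vitamin C: broccoli $0.0060, strawberries $0.0078, sweet potato $0.0180, carrots $0.0375.
Take 2.904 servings of broccoli: +363.0 mg vitamin C for $2.18 (total $2.18, still need 0.0 mg).
Greedy by cheapest-per-mg is optimal for a single linear constraint, so the minimum cost is $2.18.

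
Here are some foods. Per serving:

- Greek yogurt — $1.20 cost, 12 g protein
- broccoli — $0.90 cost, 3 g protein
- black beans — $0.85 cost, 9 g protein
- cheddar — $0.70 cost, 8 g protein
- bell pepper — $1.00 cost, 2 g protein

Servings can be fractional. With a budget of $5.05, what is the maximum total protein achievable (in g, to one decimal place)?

57.7 g

Protein per dollar: cheddar 11.43, black beans 10.59, Greek yogurt 10, broccoli 3.333, bell pepper 2.
With no serving limits, spend the whole cost allowance on cheddar: $5.05 / $0.70 × 8 g = 57.7 g.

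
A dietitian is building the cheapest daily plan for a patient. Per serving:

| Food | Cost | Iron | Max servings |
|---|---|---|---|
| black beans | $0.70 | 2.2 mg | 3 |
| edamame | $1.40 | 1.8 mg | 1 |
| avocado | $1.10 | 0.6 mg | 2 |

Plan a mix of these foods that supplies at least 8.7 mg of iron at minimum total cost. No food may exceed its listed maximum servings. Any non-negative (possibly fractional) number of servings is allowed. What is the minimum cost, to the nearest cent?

$4.05

Cost per mg of iron: black beans $0.3182, edamame $0.7778, avocado $1.8333.
Take 3 servings of black beans: +6.6 mg iron for $2.10 (total $2.10, still need 2.1 mg).
Take 1 serving of edamame: +1.8 mg iron for $1.40 (total $3.50, still need 0.3 mg).
Take 0.5 servings of avocado: +0.3 mg iron for $0.55 (total $4.05, still need 0.0 mg).
Greedy by cheapest-per-mg is optimal for a single linear constraint, so the minimum cost is $4.05.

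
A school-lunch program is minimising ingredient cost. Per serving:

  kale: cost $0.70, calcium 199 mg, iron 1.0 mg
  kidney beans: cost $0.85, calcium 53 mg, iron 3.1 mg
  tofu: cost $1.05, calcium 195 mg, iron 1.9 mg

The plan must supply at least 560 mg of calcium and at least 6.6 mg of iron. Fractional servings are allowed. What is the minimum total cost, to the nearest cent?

$2.86

At the optimum either one food covers both requirements or two foods hit both targets exactly; no other combination can be cheaper.
kale only: max(560/199, 6.6/1.0) = 6.6 servings → $4.62.
kidney beans only: max(560/53, 6.6/3.1) = 10.57 servings → $8.98.
tofu only: max(560/195, 6.6/1.9) = 3.474 servings → $3.65.
kale + kidney beans with both tight: 2.458 servings and 1.336 servings → $2.86.
kale + tofu with both targets exact would need a negative amount; discard.
kidney beans + tofu with both tight: 0.4426 servings and 2.751 servings → $3.27.
The minimum over all feasible corners is $2.86.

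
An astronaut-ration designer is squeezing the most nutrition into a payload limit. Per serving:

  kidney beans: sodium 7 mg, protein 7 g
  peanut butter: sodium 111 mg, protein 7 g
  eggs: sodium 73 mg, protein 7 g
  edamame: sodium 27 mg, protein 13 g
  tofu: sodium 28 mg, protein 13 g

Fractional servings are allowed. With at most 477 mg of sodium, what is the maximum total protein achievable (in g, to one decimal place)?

Protein per mg sodium: kidney beans 1, edamame 0.4815, tofu 0.4643, eggs 0.09589, peanut butter 0.06306.
With no serving limits, spend the whole sodium allowance on kidney beans: 477 mg / 7 mg × 7 g = 477.0 g.

477.0 g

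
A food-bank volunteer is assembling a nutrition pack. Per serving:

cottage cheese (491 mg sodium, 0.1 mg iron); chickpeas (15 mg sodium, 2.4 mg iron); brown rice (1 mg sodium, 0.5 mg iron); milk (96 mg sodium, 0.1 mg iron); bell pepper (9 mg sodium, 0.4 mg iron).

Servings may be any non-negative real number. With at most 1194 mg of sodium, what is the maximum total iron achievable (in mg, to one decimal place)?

597.0 mg

Iron per mg sodium: brown rice 0.5, chickpeas 0.16, bell pepper 0.04444, milk 0.001042, cottage cheese 0.0002037.
With no serving limits, spend the whole sodium allowance on brown rice: 1194 mg / 1 mg × 0.5 mg = 597.0 mg.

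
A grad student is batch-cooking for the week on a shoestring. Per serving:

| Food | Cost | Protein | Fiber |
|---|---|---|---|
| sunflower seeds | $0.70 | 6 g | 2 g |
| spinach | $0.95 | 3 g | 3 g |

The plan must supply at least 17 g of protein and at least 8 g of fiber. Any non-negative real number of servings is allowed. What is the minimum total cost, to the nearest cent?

An LP optimum is at a vertex; with two nutrient constraints at most two foods are used. Check each candidate.
sunflower seeds only: max(17/6, 8/2) = 4 servings → $2.80.
spinach only: max(17/3, 8/3) = 5.667 servings → $5.38.
sunflower seeds + spinach with both tight: 2.25 servings and 1.167 servings → $2.68.
Cheapest feasible corner: $2.68.

$2.68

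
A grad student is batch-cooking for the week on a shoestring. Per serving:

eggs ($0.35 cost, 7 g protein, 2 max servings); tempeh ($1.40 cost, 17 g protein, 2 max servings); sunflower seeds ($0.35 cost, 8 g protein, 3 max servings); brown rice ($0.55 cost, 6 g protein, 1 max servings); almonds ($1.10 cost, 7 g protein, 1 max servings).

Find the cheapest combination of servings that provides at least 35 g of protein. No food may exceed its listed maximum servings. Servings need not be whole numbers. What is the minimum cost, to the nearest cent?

$1.60

Cost per g of protein: sunflower seeds $0.0437, eggs $0.0500, tempeh $0.0824, brown rice $0.0917, almonds $0.1571.
Take 3 servings of sunflower seeds: +24.0 g protein for $1.05 (total $1.05, still need 11.0 g).
Take 1.571 servings of eggs: +11.0 g protein for $0.55 (total $1.60, still need 0.0 g).
Filling from the cheapest source first is optimal under one linear minimum: $1.60.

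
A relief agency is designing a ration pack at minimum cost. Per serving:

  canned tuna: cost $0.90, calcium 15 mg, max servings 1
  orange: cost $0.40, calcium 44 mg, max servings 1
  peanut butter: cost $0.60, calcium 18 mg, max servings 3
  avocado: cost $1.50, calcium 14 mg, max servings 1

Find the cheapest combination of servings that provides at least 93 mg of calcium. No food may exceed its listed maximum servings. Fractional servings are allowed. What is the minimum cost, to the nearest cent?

$2.03

Cost per mg of calcium: orange $0.0091, peanut butter $0.0333, canned tuna $0.0600, avocado $0.1071.
Take 1 serving of orange: +44.0 mg calcium for $0.40 (total $0.40, still need 49.0 mg).
Take 2.722 servings of peanut butter: +49.0 mg calcium for $1.63 (total $2.03, still need 0.0 mg).
Filling from the cheapest source first is optimal under one linear minimum: $2.03.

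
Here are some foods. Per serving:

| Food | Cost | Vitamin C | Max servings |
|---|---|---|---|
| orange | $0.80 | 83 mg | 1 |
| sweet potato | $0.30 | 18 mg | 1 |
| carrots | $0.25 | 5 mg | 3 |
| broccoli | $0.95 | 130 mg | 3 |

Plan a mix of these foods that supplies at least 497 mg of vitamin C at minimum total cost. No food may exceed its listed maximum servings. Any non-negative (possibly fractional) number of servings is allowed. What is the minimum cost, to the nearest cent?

Cost per mg of vitamin C: broccoli $0.0073, orange $0.0096, sweet potato $0.0167, carrots $0.0500.
Take 3 servings of broccoli: +390.0 mg vitamin C for $2.85 (total $2.85, still need 107.0 mg).
Take 1 serving of orange: +83.0 mg vitamin C for $0.80 (total $3.65, still need 24.0 mg).
Take 1 serving of sweet potato: +18.0 mg vitamin C for $0.30 (total $3.95, still need 6.0 mg).
Take 1.2 servings of carrots: +6.0 mg vitamin C for $0.30 (total $4.25, still need 0.0 mg).
Greedy by cheapest-per-mg is optimal for a single linear constraint, so the minimum cost is $4.25.

$4.25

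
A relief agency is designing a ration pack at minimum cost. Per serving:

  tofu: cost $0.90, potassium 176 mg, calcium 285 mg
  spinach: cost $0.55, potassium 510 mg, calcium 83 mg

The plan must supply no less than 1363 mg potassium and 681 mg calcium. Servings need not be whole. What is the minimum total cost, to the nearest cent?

An LP optimum is at a vertex; with two nutrient constraints at most two foods are used. Check each candidate.
tofu only: max(1363/176, 681/285) = 7.744 servings → $6.97.
spinach only: max(1363/510, 681/83) = 8.205 servings → $4.51.
tofu + spinach with both tight: 1.791 servings and 2.054 servings → $2.74.
The minimum over all feasible corners is $2.74.

$2.74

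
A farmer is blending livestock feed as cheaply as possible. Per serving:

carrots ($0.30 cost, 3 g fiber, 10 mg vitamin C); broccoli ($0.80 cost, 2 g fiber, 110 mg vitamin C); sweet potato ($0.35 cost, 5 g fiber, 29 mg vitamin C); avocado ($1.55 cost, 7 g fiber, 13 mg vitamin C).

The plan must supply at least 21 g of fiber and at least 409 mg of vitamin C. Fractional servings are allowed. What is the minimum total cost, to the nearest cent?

$3.40

Compare the cost at each extreme point of the feasible region.
carrots only: max(21/3, 409/10) = 40.9 servings → $12.27.
broccoli only: max(21/2, 409/110) = 10.5 servings → $8.40.
sweet potato only: max(21/5, 409/29) = 14.1 servings → $4.94.
avocado only: max(21/7, 409/13) = 31.46 servings → $48.77.
carrots + broccoli with both tight: 4.813 servings and 3.281 servings → $4.07.
carrots + sweet potato: the both-tight solution has a negative serving — not a feasible corner.
carrots + avocado: the both-tight solution has a negative serving — not a feasible corner.
broccoli + sweet potato with both tight: 2.919 servings and 3.033 servings → $3.40.
broccoli + avocado with both tight: 3.481 servings and 2.005 servings → $5.89.
sweet potato + avocado: the both-tight solution has a negative serving — not a feasible corner.
Cheapest feasible corner: $3.40.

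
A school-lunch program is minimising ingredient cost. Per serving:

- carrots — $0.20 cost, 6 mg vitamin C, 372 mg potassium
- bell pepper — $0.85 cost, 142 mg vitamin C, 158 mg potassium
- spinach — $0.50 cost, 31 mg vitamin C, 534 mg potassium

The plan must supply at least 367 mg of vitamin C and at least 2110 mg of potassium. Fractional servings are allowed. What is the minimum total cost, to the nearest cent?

$2.96

With two linear requirements the optimum uses one or two foods; enumerate the corners.
carrots only: max(367/6, 2110/372) = 61.17 servings → $12.23.
bell pepper only: max(367/142, 2110/158) = 13.35 servings → $11.35.
spinach only: max(367/31, 2110/534) = 11.84 servings → $5.92.
carrots + bell pepper with both tight: 4.658 servings and 2.388 servings → $2.96.
carrots + spinach: the both-tight solution has a negative serving — not a feasible corner.
bell pepper + spinach with both tight: 1.841 servings and 3.407 servings → $3.27.
The minimum over all feasible corners is $2.96.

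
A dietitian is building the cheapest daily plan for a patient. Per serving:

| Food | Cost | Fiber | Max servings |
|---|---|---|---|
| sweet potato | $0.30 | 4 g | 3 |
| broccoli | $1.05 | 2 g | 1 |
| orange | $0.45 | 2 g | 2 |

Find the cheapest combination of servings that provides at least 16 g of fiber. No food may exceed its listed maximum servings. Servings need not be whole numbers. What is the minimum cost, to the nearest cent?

Cost per g of fiber: sweet potato $0.0750, orange $0.2250, broccoli $0.5250.
Take 3 servings of sweet potato: +12.0 g fiber for $0.90 (total $0.90, still need 4.0 g).
Take 2 servings of orange: +4.0 g fiber for $0.90 (total $1.80, still need 0.0 g).
Greedy by cheapest-per-g is optimal for a single linear constraint, so the minimum cost is $1.80.

$1.80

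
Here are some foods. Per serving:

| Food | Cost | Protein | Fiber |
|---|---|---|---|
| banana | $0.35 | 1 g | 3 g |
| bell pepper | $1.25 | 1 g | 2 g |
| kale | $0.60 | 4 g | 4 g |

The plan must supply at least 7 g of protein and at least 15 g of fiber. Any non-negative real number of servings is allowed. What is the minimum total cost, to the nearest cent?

$1.85

A basic optimal solution has at most two foods positive. Try each food alone and each pair with both targets met exactly.
banana only: max(7/1, 15/3) = 7 servings → $2.45.
bell pepper only: max(7/1, 15/2) = 7.5 servings → $9.38.
kale only: max(7/4, 15/4) = 3.75 servings → $2.25.
banana + bell pepper with both tight: 1 serving and 6 servings → $7.85.
banana + kale with both tight: 4 servings and 0.75 servings → $1.85.
bell pepper + kale: intersection lies outside the first quadrant.
The minimum over all feasible corners is $1.85.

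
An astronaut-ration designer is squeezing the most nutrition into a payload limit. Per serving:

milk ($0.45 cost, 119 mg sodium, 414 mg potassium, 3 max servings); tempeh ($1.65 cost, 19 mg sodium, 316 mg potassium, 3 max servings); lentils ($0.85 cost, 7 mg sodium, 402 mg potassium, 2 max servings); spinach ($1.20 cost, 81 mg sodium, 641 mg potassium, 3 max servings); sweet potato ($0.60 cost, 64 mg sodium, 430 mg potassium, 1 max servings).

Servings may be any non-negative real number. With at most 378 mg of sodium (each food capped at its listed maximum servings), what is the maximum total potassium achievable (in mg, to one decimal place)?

4105.0 mg

Potassium per mg sodium: lentils 57.43, tempeh 16.63, spinach 7.914, sweet potato 6.719, milk 3.479.
Take 2 servings of lentils: uses 14 mg sodium, +804.0 mg potassium (running total 804.0 mg).
Take 3 servings of tempeh: uses 57 mg sodium, +948.0 mg potassium (running total 1752.0 mg).
Take 3 servings of spinach: uses 243 mg sodium, +1923.0 mg potassium (running total 3675.0 mg).
Take 1 serving of sweet potato: uses 64 mg sodium, +430.0 mg potassium (running total 4105.0 mg).
Greedy by best ratio exhausts the sodium allowance optimally: 4105.0 mg.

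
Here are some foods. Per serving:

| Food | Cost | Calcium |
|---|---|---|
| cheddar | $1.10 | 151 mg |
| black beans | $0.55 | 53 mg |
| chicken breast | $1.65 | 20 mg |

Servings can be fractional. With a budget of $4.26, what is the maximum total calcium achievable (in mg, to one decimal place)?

Calcium per dollar: cheddar 137.3, black beans 96.36, chicken breast 12.12.
With no serving limits, spend the whole cost allowance on cheddar: $4.26 / $1.10 × 151 mg = 584.8 mg.

584.8 mg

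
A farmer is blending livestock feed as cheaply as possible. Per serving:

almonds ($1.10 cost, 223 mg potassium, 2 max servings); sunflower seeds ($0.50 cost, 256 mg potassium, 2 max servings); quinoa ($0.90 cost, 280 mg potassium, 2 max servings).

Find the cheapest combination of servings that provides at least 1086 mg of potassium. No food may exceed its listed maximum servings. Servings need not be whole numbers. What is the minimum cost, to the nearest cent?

$2.87

Cost per mg of potassium: sunflower seeds $0.0020, quinoa $0.0032, almonds $0.0049.
Take 2 servings of sunflower seeds: +512.0 mg potassium for $1.00 (total $1.00, still need 574.0 mg).
Take 2 servings of quinoa: +560.0 mg potassium for $1.80 (total $2.80, still need 14.0 mg).
Take 0.06278 servings of almonds: +14.0 mg potassium for $0.07 (total $2.87, still need 0.0 mg).
Filling from the cheapest source first is optimal under one linear minimum: $2.87.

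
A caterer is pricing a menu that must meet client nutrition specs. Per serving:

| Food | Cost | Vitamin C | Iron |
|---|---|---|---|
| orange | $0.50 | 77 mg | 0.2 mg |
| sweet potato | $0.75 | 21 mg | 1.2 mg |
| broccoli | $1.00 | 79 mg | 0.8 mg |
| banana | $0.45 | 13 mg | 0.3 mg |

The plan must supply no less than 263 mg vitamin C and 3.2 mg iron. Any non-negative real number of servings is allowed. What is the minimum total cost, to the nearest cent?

$3.06

The cheapest plan sits at a corner of the feasible region — with two constraints it uses at most two foods.
orange only: max(263/77, 3.2/0.2) = 16 servings → $8.00.
sweet potato only: max(263/21, 3.2/1.2) = 12.52 servings → $9.39.
broccoli only: max(263/79, 3.2/0.8) = 4 servings → $4.00.
banana only: max(263/13, 3.2/0.3) = 20.23 servings → $9.10.
orange + sweet potato with both tight: 2.816 servings and 2.197 servings → $3.06.
orange + broccoli: intersection lies outside the first quadrant.
orange + banana with both tight: 1.82 servings and 9.454 servings → $5.16.
sweet potato + broccoli with both tight: 0.5436 servings and 3.185 servings → $3.59.
sweet potato + banana with both targets exact would need a negative amount; discard.
broccoli + banana with both tight: 2.805 servings and 3.188 servings → $4.24.
So the least-cost plan costs $3.06.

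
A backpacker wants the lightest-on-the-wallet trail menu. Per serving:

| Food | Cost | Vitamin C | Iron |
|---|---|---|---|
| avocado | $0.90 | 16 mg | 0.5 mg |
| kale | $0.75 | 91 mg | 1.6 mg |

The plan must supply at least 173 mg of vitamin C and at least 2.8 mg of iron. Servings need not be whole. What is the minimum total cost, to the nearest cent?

This is a tiny linear program; its minimum lies at a vertex of the feasible set. List the vertices and price them.
avocado only: max(173/16, 2.8/0.5) = 10.81 servings → $9.73.
kale only: max(173/91, 2.8/1.6) = 1.901 servings → $1.43.
avocado + kale: intersection lies outside the first quadrant.
The minimum over all feasible corners is $1.43.

$1.43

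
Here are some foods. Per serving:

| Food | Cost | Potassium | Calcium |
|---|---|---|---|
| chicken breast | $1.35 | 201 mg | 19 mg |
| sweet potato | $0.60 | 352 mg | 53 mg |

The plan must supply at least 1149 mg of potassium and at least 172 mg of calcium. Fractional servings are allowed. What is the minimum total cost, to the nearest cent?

$1.96

At the optimum either one food covers both requirements or two foods hit both targets exactly; no other combination can be cheaper.
chicken breast only: max(1149/201, 172/19) = 9.053 servings → $12.22.
sweet potato only: max(1149/352, 172/53) = 3.264 servings → $1.96.
chicken breast + sweet potato with both tight: 0.08903 servings and 3.213 servings → $2.05.
So the least-cost plan costs $1.96.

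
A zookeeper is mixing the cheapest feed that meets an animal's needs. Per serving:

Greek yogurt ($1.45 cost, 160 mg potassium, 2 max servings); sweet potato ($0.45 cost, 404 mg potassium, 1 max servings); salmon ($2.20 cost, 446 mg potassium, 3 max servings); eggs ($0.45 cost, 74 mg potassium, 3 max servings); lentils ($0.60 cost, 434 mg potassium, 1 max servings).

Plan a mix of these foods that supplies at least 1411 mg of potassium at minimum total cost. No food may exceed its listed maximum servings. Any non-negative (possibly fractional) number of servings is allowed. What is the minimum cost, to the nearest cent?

$3.88

Cost per mg of potassium: sweet potato $0.0011, lentils $0.0014, salmon $0.0049, eggs $0.0061, Greek yogurt $0.0091.
Take 1 serving of sweet potato: +404.0 mg potassium for $0.45 (total $0.45, still need 1007.0 mg).
Take 1 serving of lentils: +434.0 mg potassium for $0.60 (total $1.05, still need 573.0 mg).
Take 1.285 servings of salmon: +573.0 mg potassium for $2.83 (total $3.88, still need 0.0 mg).
Greedy by cheapest-per-mg is optimal for a single linear constraint, so the minimum cost is $3.88.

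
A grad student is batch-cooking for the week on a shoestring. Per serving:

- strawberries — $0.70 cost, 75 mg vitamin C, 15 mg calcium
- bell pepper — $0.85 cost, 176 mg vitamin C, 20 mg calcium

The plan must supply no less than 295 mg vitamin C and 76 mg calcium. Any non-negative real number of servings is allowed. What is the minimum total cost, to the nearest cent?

strawberries only: max(295/75, 76/15) = 5.067 servings → $3.55.
bell pepper only: max(295/176, 76/20) = 3.8 servings → $3.23.
strawberries + bell pepper with both targets exact would need a negative amount; discard.
Cheapest feasible corner: $3.23.

$3.23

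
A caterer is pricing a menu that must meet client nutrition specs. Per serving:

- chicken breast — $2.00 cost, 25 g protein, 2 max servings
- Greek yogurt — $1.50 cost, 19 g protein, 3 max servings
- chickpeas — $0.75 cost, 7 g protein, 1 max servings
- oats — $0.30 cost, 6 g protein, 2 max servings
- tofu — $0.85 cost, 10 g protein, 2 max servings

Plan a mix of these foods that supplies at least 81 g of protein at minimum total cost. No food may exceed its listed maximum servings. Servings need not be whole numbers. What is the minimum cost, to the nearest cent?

Cost per g of protein: oats $0.0500, Greek yogurt $0.0789, chicken breast $0.0800, tofu $0.0850, chickpeas $0.1071.
Take 2 servings of oats: +12.0 g protein for $0.60 (total $0.60, still need 69.0 g).
Take 3 servings of Greek yogurt: +57.0 g protein for $4.50 (total $5.10, still need 12.0 g).
Take 0.48 servings of chicken breast: +12.0 g protein for $0.96 (total $6.06, still need 0.0 g).
Greedy by cheapest-per-g is optimal for a single linear constraint, so the minimum cost is $6.06.

$6.06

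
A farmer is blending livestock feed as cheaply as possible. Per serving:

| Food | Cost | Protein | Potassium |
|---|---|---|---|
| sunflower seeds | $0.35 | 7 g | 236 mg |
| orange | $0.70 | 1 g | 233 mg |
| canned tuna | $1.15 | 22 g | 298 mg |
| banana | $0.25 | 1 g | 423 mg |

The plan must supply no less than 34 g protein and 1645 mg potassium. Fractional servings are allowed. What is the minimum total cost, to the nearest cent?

$1.96

The cheapest plan sits at a corner of the feasible region — with two constraints it uses at most two foods.
sunflower seeds only: max(34/7, 1645/236) = 6.97 servings → $2.44.
orange only: max(34/1, 1645/233) = 34 servings → $23.80.
canned tuna only: max(34/22, 1645/298) = 5.52 servings → $6.35.
banana only: max(34/1, 1645/423) = 34 servings → $8.50.
sunflower seeds + orange with both tight: 4.5 servings and 2.503 servings → $3.33.
sunflower seeds + canned tuna: the both-tight solution has a negative serving — not a feasible corner.
sunflower seeds + banana with both tight: 4.674 servings and 1.281 servings → $1.96.
orange + canned tuna with both tight: 5.397 servings and 1.3 servings → $5.27.
orange + banana: the both-tight solution has a negative serving — not a feasible corner.
canned tuna + banana with both tight: 1.414 servings and 2.893 servings → $2.35.
The minimum over all feasible corners is $1.96.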